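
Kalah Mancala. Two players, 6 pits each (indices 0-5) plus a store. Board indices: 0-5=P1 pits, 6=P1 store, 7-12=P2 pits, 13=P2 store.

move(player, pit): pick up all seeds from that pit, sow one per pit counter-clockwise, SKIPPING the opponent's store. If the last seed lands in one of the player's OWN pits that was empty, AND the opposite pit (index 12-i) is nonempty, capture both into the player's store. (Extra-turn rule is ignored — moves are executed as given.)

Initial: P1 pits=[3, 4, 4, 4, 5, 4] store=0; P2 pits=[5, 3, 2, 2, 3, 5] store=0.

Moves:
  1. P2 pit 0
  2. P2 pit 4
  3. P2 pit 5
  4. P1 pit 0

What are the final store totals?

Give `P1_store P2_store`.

Move 1: P2 pit0 -> P1=[3,4,4,4,5,4](0) P2=[0,4,3,3,4,6](0)
Move 2: P2 pit4 -> P1=[4,5,4,4,5,4](0) P2=[0,4,3,3,0,7](1)
Move 3: P2 pit5 -> P1=[5,6,5,5,6,5](0) P2=[0,4,3,3,0,0](2)
Move 4: P1 pit0 -> P1=[0,7,6,6,7,6](0) P2=[0,4,3,3,0,0](2)

Answer: 0 2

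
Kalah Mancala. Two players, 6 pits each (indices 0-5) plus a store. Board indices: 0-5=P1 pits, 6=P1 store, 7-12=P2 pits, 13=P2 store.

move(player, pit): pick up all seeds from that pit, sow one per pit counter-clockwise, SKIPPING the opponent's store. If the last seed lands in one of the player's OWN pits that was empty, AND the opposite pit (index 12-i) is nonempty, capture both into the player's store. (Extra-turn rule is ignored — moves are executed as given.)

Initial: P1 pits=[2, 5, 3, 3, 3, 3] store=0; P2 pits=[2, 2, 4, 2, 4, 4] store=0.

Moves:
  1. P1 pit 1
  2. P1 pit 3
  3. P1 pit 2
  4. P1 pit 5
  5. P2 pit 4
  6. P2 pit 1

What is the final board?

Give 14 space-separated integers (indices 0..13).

Answer: 3 0 1 1 6 0 4 4 0 6 4 0 5 3

Derivation:
Move 1: P1 pit1 -> P1=[2,0,4,4,4,4](1) P2=[2,2,4,2,4,4](0)
Move 2: P1 pit3 -> P1=[2,0,4,0,5,5](2) P2=[3,2,4,2,4,4](0)
Move 3: P1 pit2 -> P1=[2,0,0,1,6,6](3) P2=[3,2,4,2,4,4](0)
Move 4: P1 pit5 -> P1=[2,0,0,1,6,0](4) P2=[4,3,5,3,5,4](0)
Move 5: P2 pit4 -> P1=[3,1,1,1,6,0](4) P2=[4,3,5,3,0,5](1)
Move 6: P2 pit1 -> P1=[3,0,1,1,6,0](4) P2=[4,0,6,4,0,5](3)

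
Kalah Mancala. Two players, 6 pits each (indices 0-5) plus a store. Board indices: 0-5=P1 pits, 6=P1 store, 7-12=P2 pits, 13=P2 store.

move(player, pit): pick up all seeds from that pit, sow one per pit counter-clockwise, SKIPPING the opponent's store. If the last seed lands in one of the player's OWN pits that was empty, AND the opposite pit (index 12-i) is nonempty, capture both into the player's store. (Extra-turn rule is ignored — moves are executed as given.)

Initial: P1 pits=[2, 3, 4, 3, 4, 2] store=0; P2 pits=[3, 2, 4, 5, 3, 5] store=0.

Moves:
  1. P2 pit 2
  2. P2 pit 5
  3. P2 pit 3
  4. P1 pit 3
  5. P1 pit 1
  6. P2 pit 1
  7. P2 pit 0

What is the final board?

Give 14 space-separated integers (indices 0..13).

Answer: 4 0 0 1 7 4 2 0 1 2 1 6 1 11

Derivation:
Move 1: P2 pit2 -> P1=[2,3,4,3,4,2](0) P2=[3,2,0,6,4,6](1)
Move 2: P2 pit5 -> P1=[3,4,5,4,5,2](0) P2=[3,2,0,6,4,0](2)
Move 3: P2 pit3 -> P1=[4,5,6,4,5,2](0) P2=[3,2,0,0,5,1](3)
Move 4: P1 pit3 -> P1=[4,5,6,0,6,3](1) P2=[4,2,0,0,5,1](3)
Move 5: P1 pit1 -> P1=[4,0,7,1,7,4](2) P2=[4,2,0,0,5,1](3)
Move 6: P2 pit1 -> P1=[4,0,0,1,7,4](2) P2=[4,0,1,0,5,1](11)
Move 7: P2 pit0 -> P1=[4,0,0,1,7,4](2) P2=[0,1,2,1,6,1](11)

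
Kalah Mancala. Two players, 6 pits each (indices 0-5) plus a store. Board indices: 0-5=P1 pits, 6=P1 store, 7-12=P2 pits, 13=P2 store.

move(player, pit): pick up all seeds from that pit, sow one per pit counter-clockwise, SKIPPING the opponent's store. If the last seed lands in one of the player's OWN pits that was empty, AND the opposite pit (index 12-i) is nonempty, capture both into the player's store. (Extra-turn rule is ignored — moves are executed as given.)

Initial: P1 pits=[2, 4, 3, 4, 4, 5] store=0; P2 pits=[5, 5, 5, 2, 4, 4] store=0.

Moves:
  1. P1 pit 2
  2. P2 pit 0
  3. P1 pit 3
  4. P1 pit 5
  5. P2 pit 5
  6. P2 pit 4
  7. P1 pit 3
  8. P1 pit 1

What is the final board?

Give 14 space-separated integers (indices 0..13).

Move 1: P1 pit2 -> P1=[2,4,0,5,5,6](0) P2=[5,5,5,2,4,4](0)
Move 2: P2 pit0 -> P1=[2,4,0,5,5,6](0) P2=[0,6,6,3,5,5](0)
Move 3: P1 pit3 -> P1=[2,4,0,0,6,7](1) P2=[1,7,6,3,5,5](0)
Move 4: P1 pit5 -> P1=[2,4,0,0,6,0](2) P2=[2,8,7,4,6,6](0)
Move 5: P2 pit5 -> P1=[3,5,1,1,7,0](2) P2=[2,8,7,4,6,0](1)
Move 6: P2 pit4 -> P1=[4,6,2,2,7,0](2) P2=[2,8,7,4,0,1](2)
Move 7: P1 pit3 -> P1=[4,6,2,0,8,0](5) P2=[0,8,7,4,0,1](2)
Move 8: P1 pit1 -> P1=[4,0,3,1,9,1](6) P2=[1,8,7,4,0,1](2)

Answer: 4 0 3 1 9 1 6 1 8 7 4 0 1 2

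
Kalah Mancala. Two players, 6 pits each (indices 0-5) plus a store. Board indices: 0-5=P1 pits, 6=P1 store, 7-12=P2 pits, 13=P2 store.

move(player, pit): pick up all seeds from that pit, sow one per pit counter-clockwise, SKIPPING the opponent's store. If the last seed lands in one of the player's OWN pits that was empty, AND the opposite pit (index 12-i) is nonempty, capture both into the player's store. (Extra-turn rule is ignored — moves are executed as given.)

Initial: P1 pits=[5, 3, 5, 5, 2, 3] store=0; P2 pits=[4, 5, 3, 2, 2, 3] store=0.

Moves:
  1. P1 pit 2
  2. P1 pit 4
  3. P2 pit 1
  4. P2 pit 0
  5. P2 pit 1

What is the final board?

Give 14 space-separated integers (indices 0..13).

Move 1: P1 pit2 -> P1=[5,3,0,6,3,4](1) P2=[5,5,3,2,2,3](0)
Move 2: P1 pit4 -> P1=[5,3,0,6,0,5](2) P2=[6,5,3,2,2,3](0)
Move 3: P2 pit1 -> P1=[5,3,0,6,0,5](2) P2=[6,0,4,3,3,4](1)
Move 4: P2 pit0 -> P1=[5,3,0,6,0,5](2) P2=[0,1,5,4,4,5](2)
Move 5: P2 pit1 -> P1=[5,3,0,6,0,5](2) P2=[0,0,6,4,4,5](2)

Answer: 5 3 0 6 0 5 2 0 0 6 4 4 5 2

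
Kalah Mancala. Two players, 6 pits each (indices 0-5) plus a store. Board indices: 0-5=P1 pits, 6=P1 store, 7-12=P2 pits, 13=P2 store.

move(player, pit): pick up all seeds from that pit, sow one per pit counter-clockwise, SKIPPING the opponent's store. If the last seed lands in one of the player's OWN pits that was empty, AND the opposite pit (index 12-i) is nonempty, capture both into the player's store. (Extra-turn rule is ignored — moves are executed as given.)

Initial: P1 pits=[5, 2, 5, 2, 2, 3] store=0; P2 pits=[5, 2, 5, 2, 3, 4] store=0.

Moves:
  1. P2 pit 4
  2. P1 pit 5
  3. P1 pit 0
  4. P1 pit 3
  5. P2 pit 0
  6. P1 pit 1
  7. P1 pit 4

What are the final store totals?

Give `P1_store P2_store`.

Answer: 4 2

Derivation:
Move 1: P2 pit4 -> P1=[6,2,5,2,2,3](0) P2=[5,2,5,2,0,5](1)
Move 2: P1 pit5 -> P1=[6,2,5,2,2,0](1) P2=[6,3,5,2,0,5](1)
Move 3: P1 pit0 -> P1=[0,3,6,3,3,1](2) P2=[6,3,5,2,0,5](1)
Move 4: P1 pit3 -> P1=[0,3,6,0,4,2](3) P2=[6,3,5,2,0,5](1)
Move 5: P2 pit0 -> P1=[0,3,6,0,4,2](3) P2=[0,4,6,3,1,6](2)
Move 6: P1 pit1 -> P1=[0,0,7,1,5,2](3) P2=[0,4,6,3,1,6](2)
Move 7: P1 pit4 -> P1=[0,0,7,1,0,3](4) P2=[1,5,7,3,1,6](2)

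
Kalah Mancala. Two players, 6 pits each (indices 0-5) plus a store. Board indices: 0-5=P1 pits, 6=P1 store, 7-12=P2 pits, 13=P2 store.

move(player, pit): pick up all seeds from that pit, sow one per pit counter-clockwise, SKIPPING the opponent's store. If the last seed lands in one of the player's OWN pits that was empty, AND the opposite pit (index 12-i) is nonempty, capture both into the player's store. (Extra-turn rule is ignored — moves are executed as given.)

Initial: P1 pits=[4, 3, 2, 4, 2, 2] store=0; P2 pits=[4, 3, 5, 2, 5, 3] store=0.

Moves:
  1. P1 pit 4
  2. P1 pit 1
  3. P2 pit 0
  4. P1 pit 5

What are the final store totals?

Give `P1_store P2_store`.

Answer: 6 0

Derivation:
Move 1: P1 pit4 -> P1=[4,3,2,4,0,3](1) P2=[4,3,5,2,5,3](0)
Move 2: P1 pit1 -> P1=[4,0,3,5,0,3](5) P2=[4,0,5,2,5,3](0)
Move 3: P2 pit0 -> P1=[4,0,3,5,0,3](5) P2=[0,1,6,3,6,3](0)
Move 4: P1 pit5 -> P1=[4,0,3,5,0,0](6) P2=[1,2,6,3,6,3](0)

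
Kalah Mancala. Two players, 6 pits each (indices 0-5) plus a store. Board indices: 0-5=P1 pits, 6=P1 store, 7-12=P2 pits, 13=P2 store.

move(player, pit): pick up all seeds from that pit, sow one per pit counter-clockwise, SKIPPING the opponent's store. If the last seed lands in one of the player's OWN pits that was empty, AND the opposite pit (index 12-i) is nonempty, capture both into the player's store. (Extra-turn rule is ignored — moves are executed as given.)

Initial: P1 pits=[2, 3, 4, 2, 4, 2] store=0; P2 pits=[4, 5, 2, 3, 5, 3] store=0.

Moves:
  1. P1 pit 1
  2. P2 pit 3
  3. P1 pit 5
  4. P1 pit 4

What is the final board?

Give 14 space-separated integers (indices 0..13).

Move 1: P1 pit1 -> P1=[2,0,5,3,5,2](0) P2=[4,5,2,3,5,3](0)
Move 2: P2 pit3 -> P1=[2,0,5,3,5,2](0) P2=[4,5,2,0,6,4](1)
Move 3: P1 pit5 -> P1=[2,0,5,3,5,0](1) P2=[5,5,2,0,6,4](1)
Move 4: P1 pit4 -> P1=[2,0,5,3,0,1](2) P2=[6,6,3,0,6,4](1)

Answer: 2 0 5 3 0 1 2 6 6 3 0 6 4 1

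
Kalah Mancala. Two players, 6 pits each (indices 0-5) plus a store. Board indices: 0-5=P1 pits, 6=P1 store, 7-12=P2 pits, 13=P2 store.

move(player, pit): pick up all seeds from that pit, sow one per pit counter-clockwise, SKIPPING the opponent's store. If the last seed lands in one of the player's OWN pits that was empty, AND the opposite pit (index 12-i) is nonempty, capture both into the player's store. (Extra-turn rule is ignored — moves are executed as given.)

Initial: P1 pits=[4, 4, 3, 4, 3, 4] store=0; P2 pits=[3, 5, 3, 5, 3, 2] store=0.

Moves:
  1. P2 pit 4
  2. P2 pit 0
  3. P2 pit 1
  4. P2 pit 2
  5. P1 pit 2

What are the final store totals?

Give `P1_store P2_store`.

Answer: 0 3

Derivation:
Move 1: P2 pit4 -> P1=[5,4,3,4,3,4](0) P2=[3,5,3,5,0,3](1)
Move 2: P2 pit0 -> P1=[5,4,3,4,3,4](0) P2=[0,6,4,6,0,3](1)
Move 3: P2 pit1 -> P1=[6,4,3,4,3,4](0) P2=[0,0,5,7,1,4](2)
Move 4: P2 pit2 -> P1=[7,4,3,4,3,4](0) P2=[0,0,0,8,2,5](3)
Move 5: P1 pit2 -> P1=[7,4,0,5,4,5](0) P2=[0,0,0,8,2,5](3)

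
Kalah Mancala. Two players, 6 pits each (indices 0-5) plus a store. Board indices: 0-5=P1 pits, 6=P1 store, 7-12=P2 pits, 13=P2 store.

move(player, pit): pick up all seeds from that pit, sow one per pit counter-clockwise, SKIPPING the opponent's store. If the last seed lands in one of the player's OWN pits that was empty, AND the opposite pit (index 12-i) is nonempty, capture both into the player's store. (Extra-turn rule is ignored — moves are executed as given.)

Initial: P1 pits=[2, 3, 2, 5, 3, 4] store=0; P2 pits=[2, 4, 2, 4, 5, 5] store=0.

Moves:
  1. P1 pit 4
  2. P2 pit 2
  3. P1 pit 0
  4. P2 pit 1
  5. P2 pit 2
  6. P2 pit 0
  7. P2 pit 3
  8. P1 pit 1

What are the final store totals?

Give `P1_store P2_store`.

Move 1: P1 pit4 -> P1=[2,3,2,5,0,5](1) P2=[3,4,2,4,5,5](0)
Move 2: P2 pit2 -> P1=[2,3,2,5,0,5](1) P2=[3,4,0,5,6,5](0)
Move 3: P1 pit0 -> P1=[0,4,3,5,0,5](1) P2=[3,4,0,5,6,5](0)
Move 4: P2 pit1 -> P1=[0,4,3,5,0,5](1) P2=[3,0,1,6,7,6](0)
Move 5: P2 pit2 -> P1=[0,4,3,5,0,5](1) P2=[3,0,0,7,7,6](0)
Move 6: P2 pit0 -> P1=[0,4,3,5,0,5](1) P2=[0,1,1,8,7,6](0)
Move 7: P2 pit3 -> P1=[1,5,4,6,1,5](1) P2=[0,1,1,0,8,7](1)
Move 8: P1 pit1 -> P1=[1,0,5,7,2,6](2) P2=[0,1,1,0,8,7](1)

Answer: 2 1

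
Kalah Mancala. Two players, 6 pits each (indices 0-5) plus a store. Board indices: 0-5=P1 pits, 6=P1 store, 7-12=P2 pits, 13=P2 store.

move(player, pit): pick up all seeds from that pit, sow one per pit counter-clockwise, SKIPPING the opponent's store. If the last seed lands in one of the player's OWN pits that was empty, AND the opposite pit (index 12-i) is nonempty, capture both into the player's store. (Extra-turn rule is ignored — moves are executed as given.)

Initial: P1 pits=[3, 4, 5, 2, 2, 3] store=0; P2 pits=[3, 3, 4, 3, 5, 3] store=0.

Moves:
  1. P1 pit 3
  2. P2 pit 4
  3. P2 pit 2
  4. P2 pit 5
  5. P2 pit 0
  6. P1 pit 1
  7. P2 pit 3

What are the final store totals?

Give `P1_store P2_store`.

Answer: 1 4

Derivation:
Move 1: P1 pit3 -> P1=[3,4,5,0,3,4](0) P2=[3,3,4,3,5,3](0)
Move 2: P2 pit4 -> P1=[4,5,6,0,3,4](0) P2=[3,3,4,3,0,4](1)
Move 3: P2 pit2 -> P1=[4,5,6,0,3,4](0) P2=[3,3,0,4,1,5](2)
Move 4: P2 pit5 -> P1=[5,6,7,1,3,4](0) P2=[3,3,0,4,1,0](3)
Move 5: P2 pit0 -> P1=[5,6,7,1,3,4](0) P2=[0,4,1,5,1,0](3)
Move 6: P1 pit1 -> P1=[5,0,8,2,4,5](1) P2=[1,4,1,5,1,0](3)
Move 7: P2 pit3 -> P1=[6,1,8,2,4,5](1) P2=[1,4,1,0,2,1](4)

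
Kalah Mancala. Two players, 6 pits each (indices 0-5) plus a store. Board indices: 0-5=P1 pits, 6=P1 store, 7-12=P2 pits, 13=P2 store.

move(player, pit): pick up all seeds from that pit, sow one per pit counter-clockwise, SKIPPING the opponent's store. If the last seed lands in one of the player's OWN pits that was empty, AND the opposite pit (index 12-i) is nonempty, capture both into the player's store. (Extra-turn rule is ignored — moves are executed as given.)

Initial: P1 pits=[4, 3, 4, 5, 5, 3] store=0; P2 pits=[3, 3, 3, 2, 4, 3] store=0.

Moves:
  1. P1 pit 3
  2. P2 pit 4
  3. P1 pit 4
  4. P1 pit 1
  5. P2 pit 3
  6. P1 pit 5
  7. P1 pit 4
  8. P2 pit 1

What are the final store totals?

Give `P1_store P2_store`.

Move 1: P1 pit3 -> P1=[4,3,4,0,6,4](1) P2=[4,4,3,2,4,3](0)
Move 2: P2 pit4 -> P1=[5,4,4,0,6,4](1) P2=[4,4,3,2,0,4](1)
Move 3: P1 pit4 -> P1=[5,4,4,0,0,5](2) P2=[5,5,4,3,0,4](1)
Move 4: P1 pit1 -> P1=[5,0,5,1,1,6](2) P2=[5,5,4,3,0,4](1)
Move 5: P2 pit3 -> P1=[5,0,5,1,1,6](2) P2=[5,5,4,0,1,5](2)
Move 6: P1 pit5 -> P1=[5,0,5,1,1,0](3) P2=[6,6,5,1,2,5](2)
Move 7: P1 pit4 -> P1=[5,0,5,1,0,0](10) P2=[0,6,5,1,2,5](2)
Move 8: P2 pit1 -> P1=[6,0,5,1,0,0](10) P2=[0,0,6,2,3,6](3)

Answer: 10 3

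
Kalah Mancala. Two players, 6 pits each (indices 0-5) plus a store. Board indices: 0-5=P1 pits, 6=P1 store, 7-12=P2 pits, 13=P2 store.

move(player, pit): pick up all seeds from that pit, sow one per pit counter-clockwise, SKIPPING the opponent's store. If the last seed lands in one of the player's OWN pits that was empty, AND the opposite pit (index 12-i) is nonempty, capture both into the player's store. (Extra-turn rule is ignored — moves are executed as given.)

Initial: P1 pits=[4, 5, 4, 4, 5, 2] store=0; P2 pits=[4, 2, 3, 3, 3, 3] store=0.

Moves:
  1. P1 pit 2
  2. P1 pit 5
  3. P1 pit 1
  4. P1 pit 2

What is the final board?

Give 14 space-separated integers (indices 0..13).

Move 1: P1 pit2 -> P1=[4,5,0,5,6,3](1) P2=[4,2,3,3,3,3](0)
Move 2: P1 pit5 -> P1=[4,5,0,5,6,0](2) P2=[5,3,3,3,3,3](0)
Move 3: P1 pit1 -> P1=[4,0,1,6,7,1](3) P2=[5,3,3,3,3,3](0)
Move 4: P1 pit2 -> P1=[4,0,0,7,7,1](3) P2=[5,3,3,3,3,3](0)

Answer: 4 0 0 7 7 1 3 5 3 3 3 3 3 0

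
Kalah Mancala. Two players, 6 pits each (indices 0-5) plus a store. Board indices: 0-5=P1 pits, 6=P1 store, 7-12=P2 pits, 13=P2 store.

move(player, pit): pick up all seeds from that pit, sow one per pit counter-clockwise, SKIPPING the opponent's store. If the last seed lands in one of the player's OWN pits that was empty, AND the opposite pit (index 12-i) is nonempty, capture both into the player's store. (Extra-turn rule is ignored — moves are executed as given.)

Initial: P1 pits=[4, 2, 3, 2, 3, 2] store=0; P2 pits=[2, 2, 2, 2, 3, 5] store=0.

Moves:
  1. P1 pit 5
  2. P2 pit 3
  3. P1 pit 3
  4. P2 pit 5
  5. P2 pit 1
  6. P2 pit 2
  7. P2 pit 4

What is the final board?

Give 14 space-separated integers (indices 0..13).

Answer: 1 4 1 1 5 0 5 0 0 0 1 0 1 13

Derivation:
Move 1: P1 pit5 -> P1=[4,2,3,2,3,0](1) P2=[3,2,2,2,3,5](0)
Move 2: P2 pit3 -> P1=[4,2,3,2,3,0](1) P2=[3,2,2,0,4,6](0)
Move 3: P1 pit3 -> P1=[4,2,3,0,4,0](5) P2=[0,2,2,0,4,6](0)
Move 4: P2 pit5 -> P1=[5,3,4,1,5,0](5) P2=[0,2,2,0,4,0](1)
Move 5: P2 pit1 -> P1=[5,3,0,1,5,0](5) P2=[0,0,3,0,4,0](6)
Move 6: P2 pit2 -> P1=[0,3,0,1,5,0](5) P2=[0,0,0,1,5,0](12)
Move 7: P2 pit4 -> P1=[1,4,1,1,5,0](5) P2=[0,0,0,1,0,1](13)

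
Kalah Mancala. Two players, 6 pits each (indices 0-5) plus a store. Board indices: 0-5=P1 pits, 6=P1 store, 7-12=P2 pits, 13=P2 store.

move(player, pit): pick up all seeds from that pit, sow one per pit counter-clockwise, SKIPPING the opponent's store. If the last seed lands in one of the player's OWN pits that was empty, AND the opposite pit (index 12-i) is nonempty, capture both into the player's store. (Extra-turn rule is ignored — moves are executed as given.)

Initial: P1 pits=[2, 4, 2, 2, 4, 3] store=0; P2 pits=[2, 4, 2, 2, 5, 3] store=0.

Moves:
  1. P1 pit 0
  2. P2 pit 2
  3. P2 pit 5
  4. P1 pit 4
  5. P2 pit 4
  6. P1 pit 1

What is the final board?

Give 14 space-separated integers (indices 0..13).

Move 1: P1 pit0 -> P1=[0,5,3,2,4,3](0) P2=[2,4,2,2,5,3](0)
Move 2: P2 pit2 -> P1=[0,5,3,2,4,3](0) P2=[2,4,0,3,6,3](0)
Move 3: P2 pit5 -> P1=[1,6,3,2,4,3](0) P2=[2,4,0,3,6,0](1)
Move 4: P1 pit4 -> P1=[1,6,3,2,0,4](1) P2=[3,5,0,3,6,0](1)
Move 5: P2 pit4 -> P1=[2,7,4,3,0,4](1) P2=[3,5,0,3,0,1](2)
Move 6: P1 pit1 -> P1=[2,0,5,4,1,5](2) P2=[4,6,0,3,0,1](2)

Answer: 2 0 5 4 1 5 2 4 6 0 3 0 1 2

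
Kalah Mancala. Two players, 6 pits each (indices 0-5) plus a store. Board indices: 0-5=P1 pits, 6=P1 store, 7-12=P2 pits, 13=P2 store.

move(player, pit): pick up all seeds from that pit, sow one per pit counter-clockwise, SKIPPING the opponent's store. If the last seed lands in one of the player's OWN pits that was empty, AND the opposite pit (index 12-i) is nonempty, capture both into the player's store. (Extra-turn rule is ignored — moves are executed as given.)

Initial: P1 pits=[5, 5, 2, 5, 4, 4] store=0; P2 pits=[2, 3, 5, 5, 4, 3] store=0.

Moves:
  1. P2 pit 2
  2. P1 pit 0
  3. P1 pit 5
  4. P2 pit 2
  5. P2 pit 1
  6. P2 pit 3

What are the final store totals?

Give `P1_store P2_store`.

Answer: 2 2

Derivation:
Move 1: P2 pit2 -> P1=[6,5,2,5,4,4](0) P2=[2,3,0,6,5,4](1)
Move 2: P1 pit0 -> P1=[0,6,3,6,5,5](1) P2=[2,3,0,6,5,4](1)
Move 3: P1 pit5 -> P1=[0,6,3,6,5,0](2) P2=[3,4,1,7,5,4](1)
Move 4: P2 pit2 -> P1=[0,6,3,6,5,0](2) P2=[3,4,0,8,5,4](1)
Move 5: P2 pit1 -> P1=[0,6,3,6,5,0](2) P2=[3,0,1,9,6,5](1)
Move 6: P2 pit3 -> P1=[1,7,4,7,6,1](2) P2=[3,0,1,0,7,6](2)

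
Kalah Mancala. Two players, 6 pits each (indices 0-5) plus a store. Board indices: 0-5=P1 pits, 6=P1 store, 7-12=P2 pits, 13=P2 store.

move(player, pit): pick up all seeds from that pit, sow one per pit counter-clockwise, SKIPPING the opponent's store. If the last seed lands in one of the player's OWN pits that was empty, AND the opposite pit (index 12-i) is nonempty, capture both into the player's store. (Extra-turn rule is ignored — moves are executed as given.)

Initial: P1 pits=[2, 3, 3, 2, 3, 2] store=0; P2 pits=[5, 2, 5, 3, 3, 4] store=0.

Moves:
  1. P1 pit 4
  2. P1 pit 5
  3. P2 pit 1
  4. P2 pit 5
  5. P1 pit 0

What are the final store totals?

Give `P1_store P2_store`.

Move 1: P1 pit4 -> P1=[2,3,3,2,0,3](1) P2=[6,2,5,3,3,4](0)
Move 2: P1 pit5 -> P1=[2,3,3,2,0,0](2) P2=[7,3,5,3,3,4](0)
Move 3: P2 pit1 -> P1=[2,3,3,2,0,0](2) P2=[7,0,6,4,4,4](0)
Move 4: P2 pit5 -> P1=[3,4,4,2,0,0](2) P2=[7,0,6,4,4,0](1)
Move 5: P1 pit0 -> P1=[0,5,5,3,0,0](2) P2=[7,0,6,4,4,0](1)

Answer: 2 1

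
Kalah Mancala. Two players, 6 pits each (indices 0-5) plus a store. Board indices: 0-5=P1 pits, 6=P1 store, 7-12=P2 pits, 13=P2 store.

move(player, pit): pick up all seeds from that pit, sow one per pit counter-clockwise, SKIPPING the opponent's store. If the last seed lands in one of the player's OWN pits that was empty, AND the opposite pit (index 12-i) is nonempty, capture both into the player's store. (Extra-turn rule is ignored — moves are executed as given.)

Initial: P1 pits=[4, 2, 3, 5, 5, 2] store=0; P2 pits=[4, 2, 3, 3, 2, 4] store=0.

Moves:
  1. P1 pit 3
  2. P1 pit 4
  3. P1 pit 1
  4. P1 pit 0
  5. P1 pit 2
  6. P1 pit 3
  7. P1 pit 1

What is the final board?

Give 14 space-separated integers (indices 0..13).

Answer: 0 0 0 0 2 6 18 7 0 0 0 2 4 0

Derivation:
Move 1: P1 pit3 -> P1=[4,2,3,0,6,3](1) P2=[5,3,3,3,2,4](0)
Move 2: P1 pit4 -> P1=[4,2,3,0,0,4](2) P2=[6,4,4,4,2,4](0)
Move 3: P1 pit1 -> P1=[4,0,4,0,0,4](7) P2=[6,4,0,4,2,4](0)
Move 4: P1 pit0 -> P1=[0,1,5,1,0,4](12) P2=[6,0,0,4,2,4](0)
Move 5: P1 pit2 -> P1=[0,1,0,2,1,5](13) P2=[7,0,0,4,2,4](0)
Move 6: P1 pit3 -> P1=[0,1,0,0,2,6](13) P2=[7,0,0,4,2,4](0)
Move 7: P1 pit1 -> P1=[0,0,0,0,2,6](18) P2=[7,0,0,0,2,4](0)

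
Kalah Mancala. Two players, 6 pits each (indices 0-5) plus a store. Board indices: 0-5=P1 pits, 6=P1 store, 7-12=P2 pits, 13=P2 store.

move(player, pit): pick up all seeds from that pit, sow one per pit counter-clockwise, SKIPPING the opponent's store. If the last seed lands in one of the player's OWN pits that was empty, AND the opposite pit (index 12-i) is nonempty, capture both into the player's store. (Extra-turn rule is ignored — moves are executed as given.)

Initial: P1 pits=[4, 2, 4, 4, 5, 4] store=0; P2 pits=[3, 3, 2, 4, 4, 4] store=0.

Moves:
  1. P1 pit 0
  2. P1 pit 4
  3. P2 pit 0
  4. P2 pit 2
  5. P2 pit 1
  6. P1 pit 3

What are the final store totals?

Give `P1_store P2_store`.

Answer: 2 2

Derivation:
Move 1: P1 pit0 -> P1=[0,3,5,5,6,4](0) P2=[3,3,2,4,4,4](0)
Move 2: P1 pit4 -> P1=[0,3,5,5,0,5](1) P2=[4,4,3,5,4,4](0)
Move 3: P2 pit0 -> P1=[0,3,5,5,0,5](1) P2=[0,5,4,6,5,4](0)
Move 4: P2 pit2 -> P1=[0,3,5,5,0,5](1) P2=[0,5,0,7,6,5](1)
Move 5: P2 pit1 -> P1=[0,3,5,5,0,5](1) P2=[0,0,1,8,7,6](2)
Move 6: P1 pit3 -> P1=[0,3,5,0,1,6](2) P2=[1,1,1,8,7,6](2)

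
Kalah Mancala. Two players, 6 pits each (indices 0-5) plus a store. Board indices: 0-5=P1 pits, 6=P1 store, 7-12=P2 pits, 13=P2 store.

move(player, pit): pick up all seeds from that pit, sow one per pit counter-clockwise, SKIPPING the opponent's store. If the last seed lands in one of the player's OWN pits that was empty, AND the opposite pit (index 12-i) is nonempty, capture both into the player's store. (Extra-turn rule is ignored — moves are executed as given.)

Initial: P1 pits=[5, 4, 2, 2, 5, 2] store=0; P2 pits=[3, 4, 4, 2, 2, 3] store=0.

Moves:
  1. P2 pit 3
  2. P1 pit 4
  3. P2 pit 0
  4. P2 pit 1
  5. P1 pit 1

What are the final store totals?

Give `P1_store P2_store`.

Move 1: P2 pit3 -> P1=[5,4,2,2,5,2](0) P2=[3,4,4,0,3,4](0)
Move 2: P1 pit4 -> P1=[5,4,2,2,0,3](1) P2=[4,5,5,0,3,4](0)
Move 3: P2 pit0 -> P1=[5,4,2,2,0,3](1) P2=[0,6,6,1,4,4](0)
Move 4: P2 pit1 -> P1=[6,4,2,2,0,3](1) P2=[0,0,7,2,5,5](1)
Move 5: P1 pit1 -> P1=[6,0,3,3,1,4](1) P2=[0,0,7,2,5,5](1)

Answer: 1 1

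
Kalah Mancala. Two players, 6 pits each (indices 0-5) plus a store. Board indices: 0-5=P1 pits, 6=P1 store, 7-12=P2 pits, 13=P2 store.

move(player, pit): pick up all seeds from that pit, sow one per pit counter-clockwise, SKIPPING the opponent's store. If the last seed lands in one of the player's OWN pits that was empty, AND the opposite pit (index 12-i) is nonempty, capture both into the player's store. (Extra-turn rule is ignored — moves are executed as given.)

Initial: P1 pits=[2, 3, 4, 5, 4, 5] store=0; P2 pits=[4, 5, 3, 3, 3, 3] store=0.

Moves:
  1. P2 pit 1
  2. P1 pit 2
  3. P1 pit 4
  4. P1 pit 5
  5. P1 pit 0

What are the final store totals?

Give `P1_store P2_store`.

Answer: 9 1

Derivation:
Move 1: P2 pit1 -> P1=[2,3,4,5,4,5](0) P2=[4,0,4,4,4,4](1)
Move 2: P1 pit2 -> P1=[2,3,0,6,5,6](1) P2=[4,0,4,4,4,4](1)
Move 3: P1 pit4 -> P1=[2,3,0,6,0,7](2) P2=[5,1,5,4,4,4](1)
Move 4: P1 pit5 -> P1=[2,3,0,6,0,0](3) P2=[6,2,6,5,5,5](1)
Move 5: P1 pit0 -> P1=[0,4,0,6,0,0](9) P2=[6,2,6,0,5,5](1)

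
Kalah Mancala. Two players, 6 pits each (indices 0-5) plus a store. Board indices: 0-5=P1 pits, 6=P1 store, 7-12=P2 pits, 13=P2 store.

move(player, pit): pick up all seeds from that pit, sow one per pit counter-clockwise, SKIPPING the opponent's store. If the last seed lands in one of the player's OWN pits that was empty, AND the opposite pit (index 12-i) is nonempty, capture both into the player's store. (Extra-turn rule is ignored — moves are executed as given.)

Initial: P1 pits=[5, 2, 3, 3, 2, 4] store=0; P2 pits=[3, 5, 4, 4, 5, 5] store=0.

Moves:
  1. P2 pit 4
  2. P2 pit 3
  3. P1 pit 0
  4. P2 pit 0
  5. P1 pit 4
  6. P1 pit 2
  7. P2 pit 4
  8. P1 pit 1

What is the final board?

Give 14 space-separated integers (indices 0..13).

Answer: 0 0 1 6 2 8 3 2 6 5 1 0 8 3

Derivation:
Move 1: P2 pit4 -> P1=[6,3,4,3,2,4](0) P2=[3,5,4,4,0,6](1)
Move 2: P2 pit3 -> P1=[7,3,4,3,2,4](0) P2=[3,5,4,0,1,7](2)
Move 3: P1 pit0 -> P1=[0,4,5,4,3,5](1) P2=[4,5,4,0,1,7](2)
Move 4: P2 pit0 -> P1=[0,4,5,4,3,5](1) P2=[0,6,5,1,2,7](2)
Move 5: P1 pit4 -> P1=[0,4,5,4,0,6](2) P2=[1,6,5,1,2,7](2)
Move 6: P1 pit2 -> P1=[0,4,0,5,1,7](3) P2=[2,6,5,1,2,7](2)
Move 7: P2 pit4 -> P1=[0,4,0,5,1,7](3) P2=[2,6,5,1,0,8](3)
Move 8: P1 pit1 -> P1=[0,0,1,6,2,8](3) P2=[2,6,5,1,0,8](3)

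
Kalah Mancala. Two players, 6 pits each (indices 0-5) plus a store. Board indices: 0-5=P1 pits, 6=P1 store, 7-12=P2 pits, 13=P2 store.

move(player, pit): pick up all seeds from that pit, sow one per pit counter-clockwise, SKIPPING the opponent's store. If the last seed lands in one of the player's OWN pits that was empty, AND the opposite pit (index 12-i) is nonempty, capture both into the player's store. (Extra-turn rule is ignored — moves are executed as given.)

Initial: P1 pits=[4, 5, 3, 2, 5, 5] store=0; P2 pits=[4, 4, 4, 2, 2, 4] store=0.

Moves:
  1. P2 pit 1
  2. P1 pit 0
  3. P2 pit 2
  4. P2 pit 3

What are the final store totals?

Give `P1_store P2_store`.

Answer: 0 2

Derivation:
Move 1: P2 pit1 -> P1=[4,5,3,2,5,5](0) P2=[4,0,5,3,3,5](0)
Move 2: P1 pit0 -> P1=[0,6,4,3,6,5](0) P2=[4,0,5,3,3,5](0)
Move 3: P2 pit2 -> P1=[1,6,4,3,6,5](0) P2=[4,0,0,4,4,6](1)
Move 4: P2 pit3 -> P1=[2,6,4,3,6,5](0) P2=[4,0,0,0,5,7](2)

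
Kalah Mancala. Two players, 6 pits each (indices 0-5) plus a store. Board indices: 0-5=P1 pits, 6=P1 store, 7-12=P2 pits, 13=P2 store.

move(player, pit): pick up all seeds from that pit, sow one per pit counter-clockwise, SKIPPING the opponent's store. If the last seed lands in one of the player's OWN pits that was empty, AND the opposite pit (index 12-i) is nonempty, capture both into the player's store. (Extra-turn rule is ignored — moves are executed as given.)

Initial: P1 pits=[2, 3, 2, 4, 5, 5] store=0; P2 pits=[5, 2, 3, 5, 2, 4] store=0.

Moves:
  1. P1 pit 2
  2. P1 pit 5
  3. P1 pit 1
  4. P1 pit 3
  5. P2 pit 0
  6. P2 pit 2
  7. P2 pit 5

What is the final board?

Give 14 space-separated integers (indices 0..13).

Move 1: P1 pit2 -> P1=[2,3,0,5,6,5](0) P2=[5,2,3,5,2,4](0)
Move 2: P1 pit5 -> P1=[2,3,0,5,6,0](1) P2=[6,3,4,6,2,4](0)
Move 3: P1 pit1 -> P1=[2,0,1,6,7,0](1) P2=[6,3,4,6,2,4](0)
Move 4: P1 pit3 -> P1=[2,0,1,0,8,1](2) P2=[7,4,5,6,2,4](0)
Move 5: P2 pit0 -> P1=[3,0,1,0,8,1](2) P2=[0,5,6,7,3,5](1)
Move 6: P2 pit2 -> P1=[4,1,1,0,8,1](2) P2=[0,5,0,8,4,6](2)
Move 7: P2 pit5 -> P1=[5,2,2,1,9,1](2) P2=[0,5,0,8,4,0](3)

Answer: 5 2 2 1 9 1 2 0 5 0 8 4 0 3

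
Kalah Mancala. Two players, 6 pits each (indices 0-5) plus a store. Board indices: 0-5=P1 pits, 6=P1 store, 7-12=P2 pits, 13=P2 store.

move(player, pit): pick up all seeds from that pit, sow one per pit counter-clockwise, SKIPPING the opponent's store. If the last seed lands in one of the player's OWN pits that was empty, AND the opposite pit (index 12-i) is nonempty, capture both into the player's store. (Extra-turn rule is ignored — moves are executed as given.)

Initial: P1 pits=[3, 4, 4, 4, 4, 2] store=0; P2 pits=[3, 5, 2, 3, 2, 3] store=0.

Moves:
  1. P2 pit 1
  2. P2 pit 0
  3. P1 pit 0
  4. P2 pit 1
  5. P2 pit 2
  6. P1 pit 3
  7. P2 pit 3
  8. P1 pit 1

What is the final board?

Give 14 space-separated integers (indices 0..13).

Move 1: P2 pit1 -> P1=[3,4,4,4,4,2](0) P2=[3,0,3,4,3,4](1)
Move 2: P2 pit0 -> P1=[3,4,4,4,4,2](0) P2=[0,1,4,5,3,4](1)
Move 3: P1 pit0 -> P1=[0,5,5,5,4,2](0) P2=[0,1,4,5,3,4](1)
Move 4: P2 pit1 -> P1=[0,5,5,5,4,2](0) P2=[0,0,5,5,3,4](1)
Move 5: P2 pit2 -> P1=[1,5,5,5,4,2](0) P2=[0,0,0,6,4,5](2)
Move 6: P1 pit3 -> P1=[1,5,5,0,5,3](1) P2=[1,1,0,6,4,5](2)
Move 7: P2 pit3 -> P1=[2,6,6,0,5,3](1) P2=[1,1,0,0,5,6](3)
Move 8: P1 pit1 -> P1=[2,0,7,1,6,4](2) P2=[2,1,0,0,5,6](3)

Answer: 2 0 7 1 6 4 2 2 1 0 0 5 6 3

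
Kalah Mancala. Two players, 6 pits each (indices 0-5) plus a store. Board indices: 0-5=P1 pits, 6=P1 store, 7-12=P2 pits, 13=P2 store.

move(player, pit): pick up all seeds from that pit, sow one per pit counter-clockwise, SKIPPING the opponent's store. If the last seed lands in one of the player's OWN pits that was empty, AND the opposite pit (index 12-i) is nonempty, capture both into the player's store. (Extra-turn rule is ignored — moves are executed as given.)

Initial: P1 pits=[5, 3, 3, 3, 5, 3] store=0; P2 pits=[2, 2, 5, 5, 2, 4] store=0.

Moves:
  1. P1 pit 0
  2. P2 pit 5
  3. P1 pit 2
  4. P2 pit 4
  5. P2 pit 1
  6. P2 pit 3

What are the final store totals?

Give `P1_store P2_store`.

Move 1: P1 pit0 -> P1=[0,4,4,4,6,4](0) P2=[2,2,5,5,2,4](0)
Move 2: P2 pit5 -> P1=[1,5,5,4,6,4](0) P2=[2,2,5,5,2,0](1)
Move 3: P1 pit2 -> P1=[1,5,0,5,7,5](1) P2=[3,2,5,5,2,0](1)
Move 4: P2 pit4 -> P1=[1,5,0,5,7,5](1) P2=[3,2,5,5,0,1](2)
Move 5: P2 pit1 -> P1=[1,5,0,5,7,5](1) P2=[3,0,6,6,0,1](2)
Move 6: P2 pit3 -> P1=[2,6,1,5,7,5](1) P2=[3,0,6,0,1,2](3)

Answer: 1 3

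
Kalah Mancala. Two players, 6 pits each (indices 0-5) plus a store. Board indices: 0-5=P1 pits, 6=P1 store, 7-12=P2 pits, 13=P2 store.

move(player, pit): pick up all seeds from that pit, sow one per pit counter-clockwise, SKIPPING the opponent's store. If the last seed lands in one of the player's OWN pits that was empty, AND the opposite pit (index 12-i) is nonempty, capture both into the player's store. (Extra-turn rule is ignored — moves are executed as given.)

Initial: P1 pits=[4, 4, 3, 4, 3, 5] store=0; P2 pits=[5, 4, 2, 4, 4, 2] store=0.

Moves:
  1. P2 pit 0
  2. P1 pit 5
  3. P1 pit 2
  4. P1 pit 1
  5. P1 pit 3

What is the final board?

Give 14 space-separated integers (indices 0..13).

Move 1: P2 pit0 -> P1=[4,4,3,4,3,5](0) P2=[0,5,3,5,5,3](0)
Move 2: P1 pit5 -> P1=[4,4,3,4,3,0](1) P2=[1,6,4,6,5,3](0)
Move 3: P1 pit2 -> P1=[4,4,0,5,4,0](3) P2=[0,6,4,6,5,3](0)
Move 4: P1 pit1 -> P1=[4,0,1,6,5,1](3) P2=[0,6,4,6,5,3](0)
Move 5: P1 pit3 -> P1=[4,0,1,0,6,2](4) P2=[1,7,5,6,5,3](0)

Answer: 4 0 1 0 6 2 4 1 7 5 6 5 3 0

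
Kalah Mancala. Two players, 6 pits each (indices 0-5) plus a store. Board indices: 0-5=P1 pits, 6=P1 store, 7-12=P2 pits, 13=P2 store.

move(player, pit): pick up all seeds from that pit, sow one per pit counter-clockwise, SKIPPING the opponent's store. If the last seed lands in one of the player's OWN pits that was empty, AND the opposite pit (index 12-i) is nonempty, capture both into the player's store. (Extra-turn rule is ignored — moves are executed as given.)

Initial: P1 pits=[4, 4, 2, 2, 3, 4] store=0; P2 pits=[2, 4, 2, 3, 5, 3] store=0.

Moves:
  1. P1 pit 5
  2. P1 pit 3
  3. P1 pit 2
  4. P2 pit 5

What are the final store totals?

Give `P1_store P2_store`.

Move 1: P1 pit5 -> P1=[4,4,2,2,3,0](1) P2=[3,5,3,3,5,3](0)
Move 2: P1 pit3 -> P1=[4,4,2,0,4,0](5) P2=[0,5,3,3,5,3](0)
Move 3: P1 pit2 -> P1=[4,4,0,1,5,0](5) P2=[0,5,3,3,5,3](0)
Move 4: P2 pit5 -> P1=[5,5,0,1,5,0](5) P2=[0,5,3,3,5,0](1)

Answer: 5 1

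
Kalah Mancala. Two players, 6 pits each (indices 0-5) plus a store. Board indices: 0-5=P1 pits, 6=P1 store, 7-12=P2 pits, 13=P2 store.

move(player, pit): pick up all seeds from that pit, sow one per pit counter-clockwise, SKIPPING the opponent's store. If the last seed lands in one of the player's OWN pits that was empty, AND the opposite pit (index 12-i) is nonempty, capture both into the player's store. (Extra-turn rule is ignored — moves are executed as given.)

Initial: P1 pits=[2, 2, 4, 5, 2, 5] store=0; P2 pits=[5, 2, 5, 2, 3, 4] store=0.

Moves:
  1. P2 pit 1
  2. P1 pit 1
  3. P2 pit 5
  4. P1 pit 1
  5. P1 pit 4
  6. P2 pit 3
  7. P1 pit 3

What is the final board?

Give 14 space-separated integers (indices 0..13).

Answer: 3 0 7 0 1 7 2 6 1 7 0 4 1 2

Derivation:
Move 1: P2 pit1 -> P1=[2,2,4,5,2,5](0) P2=[5,0,6,3,3,4](0)
Move 2: P1 pit1 -> P1=[2,0,5,6,2,5](0) P2=[5,0,6,3,3,4](0)
Move 3: P2 pit5 -> P1=[3,1,6,6,2,5](0) P2=[5,0,6,3,3,0](1)
Move 4: P1 pit1 -> P1=[3,0,7,6,2,5](0) P2=[5,0,6,3,3,0](1)
Move 5: P1 pit4 -> P1=[3,0,7,6,0,6](1) P2=[5,0,6,3,3,0](1)
Move 6: P2 pit3 -> P1=[3,0,7,6,0,6](1) P2=[5,0,6,0,4,1](2)
Move 7: P1 pit3 -> P1=[3,0,7,0,1,7](2) P2=[6,1,7,0,4,1](2)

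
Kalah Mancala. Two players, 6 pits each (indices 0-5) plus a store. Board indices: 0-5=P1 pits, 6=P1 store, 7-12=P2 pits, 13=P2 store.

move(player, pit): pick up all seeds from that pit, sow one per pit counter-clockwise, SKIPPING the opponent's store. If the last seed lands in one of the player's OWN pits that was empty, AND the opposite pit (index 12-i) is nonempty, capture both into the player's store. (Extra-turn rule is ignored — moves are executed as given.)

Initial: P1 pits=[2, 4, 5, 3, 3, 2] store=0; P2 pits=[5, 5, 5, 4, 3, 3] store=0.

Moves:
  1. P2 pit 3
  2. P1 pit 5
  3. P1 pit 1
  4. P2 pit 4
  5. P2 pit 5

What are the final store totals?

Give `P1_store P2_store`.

Answer: 8 3

Derivation:
Move 1: P2 pit3 -> P1=[3,4,5,3,3,2](0) P2=[5,5,5,0,4,4](1)
Move 2: P1 pit5 -> P1=[3,4,5,3,3,0](1) P2=[6,5,5,0,4,4](1)
Move 3: P1 pit1 -> P1=[3,0,6,4,4,0](8) P2=[0,5,5,0,4,4](1)
Move 4: P2 pit4 -> P1=[4,1,6,4,4,0](8) P2=[0,5,5,0,0,5](2)
Move 5: P2 pit5 -> P1=[5,2,7,5,4,0](8) P2=[0,5,5,0,0,0](3)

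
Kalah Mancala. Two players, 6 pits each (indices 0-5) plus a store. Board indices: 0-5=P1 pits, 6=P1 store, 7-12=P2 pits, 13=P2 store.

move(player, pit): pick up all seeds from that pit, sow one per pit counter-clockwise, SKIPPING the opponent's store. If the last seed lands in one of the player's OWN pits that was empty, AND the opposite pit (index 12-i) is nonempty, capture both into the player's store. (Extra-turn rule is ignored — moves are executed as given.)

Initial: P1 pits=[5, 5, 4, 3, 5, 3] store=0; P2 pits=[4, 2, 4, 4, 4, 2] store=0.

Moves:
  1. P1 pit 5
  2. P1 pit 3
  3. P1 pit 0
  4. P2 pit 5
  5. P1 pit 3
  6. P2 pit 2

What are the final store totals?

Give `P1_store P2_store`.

Answer: 2 2

Derivation:
Move 1: P1 pit5 -> P1=[5,5,4,3,5,0](1) P2=[5,3,4,4,4,2](0)
Move 2: P1 pit3 -> P1=[5,5,4,0,6,1](2) P2=[5,3,4,4,4,2](0)
Move 3: P1 pit0 -> P1=[0,6,5,1,7,2](2) P2=[5,3,4,4,4,2](0)
Move 4: P2 pit5 -> P1=[1,6,5,1,7,2](2) P2=[5,3,4,4,4,0](1)
Move 5: P1 pit3 -> P1=[1,6,5,0,8,2](2) P2=[5,3,4,4,4,0](1)
Move 6: P2 pit2 -> P1=[1,6,5,0,8,2](2) P2=[5,3,0,5,5,1](2)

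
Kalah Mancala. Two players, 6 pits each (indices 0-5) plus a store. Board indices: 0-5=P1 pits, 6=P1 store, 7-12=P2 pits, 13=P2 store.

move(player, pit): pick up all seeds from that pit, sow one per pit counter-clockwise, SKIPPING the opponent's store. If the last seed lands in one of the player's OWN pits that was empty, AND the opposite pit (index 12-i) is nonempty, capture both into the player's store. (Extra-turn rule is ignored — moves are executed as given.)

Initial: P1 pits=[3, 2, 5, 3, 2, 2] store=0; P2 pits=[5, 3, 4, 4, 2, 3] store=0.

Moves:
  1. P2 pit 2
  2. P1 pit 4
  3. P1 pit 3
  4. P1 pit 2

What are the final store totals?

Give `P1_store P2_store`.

Answer: 3 1

Derivation:
Move 1: P2 pit2 -> P1=[3,2,5,3,2,2](0) P2=[5,3,0,5,3,4](1)
Move 2: P1 pit4 -> P1=[3,2,5,3,0,3](1) P2=[5,3,0,5,3,4](1)
Move 3: P1 pit3 -> P1=[3,2,5,0,1,4](2) P2=[5,3,0,5,3,4](1)
Move 4: P1 pit2 -> P1=[3,2,0,1,2,5](3) P2=[6,3,0,5,3,4](1)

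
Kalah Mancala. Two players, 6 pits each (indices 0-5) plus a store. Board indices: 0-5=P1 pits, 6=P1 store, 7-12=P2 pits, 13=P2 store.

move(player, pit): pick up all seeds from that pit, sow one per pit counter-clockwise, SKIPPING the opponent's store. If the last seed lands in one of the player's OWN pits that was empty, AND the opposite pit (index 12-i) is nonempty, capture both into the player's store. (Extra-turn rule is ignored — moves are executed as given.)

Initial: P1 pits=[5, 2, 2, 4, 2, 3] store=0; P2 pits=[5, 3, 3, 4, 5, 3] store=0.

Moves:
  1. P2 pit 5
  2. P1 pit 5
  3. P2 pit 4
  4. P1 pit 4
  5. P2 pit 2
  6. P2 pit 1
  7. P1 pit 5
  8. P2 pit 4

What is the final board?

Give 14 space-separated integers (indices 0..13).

Answer: 7 4 3 4 0 0 3 6 0 1 6 0 4 3

Derivation:
Move 1: P2 pit5 -> P1=[6,3,2,4,2,3](0) P2=[5,3,3,4,5,0](1)
Move 2: P1 pit5 -> P1=[6,3,2,4,2,0](1) P2=[6,4,3,4,5,0](1)
Move 3: P2 pit4 -> P1=[7,4,3,4,2,0](1) P2=[6,4,3,4,0,1](2)
Move 4: P1 pit4 -> P1=[7,4,3,4,0,1](2) P2=[6,4,3,4,0,1](2)
Move 5: P2 pit2 -> P1=[7,4,3,4,0,1](2) P2=[6,4,0,5,1,2](2)
Move 6: P2 pit1 -> P1=[7,4,3,4,0,1](2) P2=[6,0,1,6,2,3](2)
Move 7: P1 pit5 -> P1=[7,4,3,4,0,0](3) P2=[6,0,1,6,2,3](2)
Move 8: P2 pit4 -> P1=[7,4,3,4,0,0](3) P2=[6,0,1,6,0,4](3)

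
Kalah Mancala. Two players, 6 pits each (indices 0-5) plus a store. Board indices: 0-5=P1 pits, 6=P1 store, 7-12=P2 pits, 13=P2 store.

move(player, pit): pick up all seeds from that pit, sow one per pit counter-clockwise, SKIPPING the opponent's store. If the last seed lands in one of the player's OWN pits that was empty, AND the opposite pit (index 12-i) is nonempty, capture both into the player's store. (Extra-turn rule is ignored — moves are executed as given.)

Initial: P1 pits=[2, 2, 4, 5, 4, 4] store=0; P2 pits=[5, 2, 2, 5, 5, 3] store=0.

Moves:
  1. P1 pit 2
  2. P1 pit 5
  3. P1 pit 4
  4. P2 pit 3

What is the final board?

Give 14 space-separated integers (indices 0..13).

Answer: 3 3 1 6 0 1 3 7 4 4 0 6 4 1

Derivation:
Move 1: P1 pit2 -> P1=[2,2,0,6,5,5](1) P2=[5,2,2,5,5,3](0)
Move 2: P1 pit5 -> P1=[2,2,0,6,5,0](2) P2=[6,3,3,6,5,3](0)
Move 3: P1 pit4 -> P1=[2,2,0,6,0,1](3) P2=[7,4,4,6,5,3](0)
Move 4: P2 pit3 -> P1=[3,3,1,6,0,1](3) P2=[7,4,4,0,6,4](1)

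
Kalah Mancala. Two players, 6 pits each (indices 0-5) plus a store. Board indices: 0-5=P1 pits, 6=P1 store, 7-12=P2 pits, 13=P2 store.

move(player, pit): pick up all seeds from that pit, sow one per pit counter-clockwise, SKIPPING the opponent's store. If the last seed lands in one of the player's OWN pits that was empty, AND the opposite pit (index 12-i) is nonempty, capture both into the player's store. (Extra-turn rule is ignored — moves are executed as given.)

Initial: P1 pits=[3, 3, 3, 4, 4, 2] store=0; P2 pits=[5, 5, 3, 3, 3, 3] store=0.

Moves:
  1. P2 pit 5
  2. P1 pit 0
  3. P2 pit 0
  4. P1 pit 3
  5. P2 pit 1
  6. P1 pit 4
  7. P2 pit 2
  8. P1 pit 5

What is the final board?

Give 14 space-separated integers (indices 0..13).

Answer: 2 7 4 0 0 0 3 3 2 1 7 6 3 3

Derivation:
Move 1: P2 pit5 -> P1=[4,4,3,4,4,2](0) P2=[5,5,3,3,3,0](1)
Move 2: P1 pit0 -> P1=[0,5,4,5,5,2](0) P2=[5,5,3,3,3,0](1)
Move 3: P2 pit0 -> P1=[0,5,4,5,5,2](0) P2=[0,6,4,4,4,1](1)
Move 4: P1 pit3 -> P1=[0,5,4,0,6,3](1) P2=[1,7,4,4,4,1](1)
Move 5: P2 pit1 -> P1=[1,6,4,0,6,3](1) P2=[1,0,5,5,5,2](2)
Move 6: P1 pit4 -> P1=[1,6,4,0,0,4](2) P2=[2,1,6,6,5,2](2)
Move 7: P2 pit2 -> P1=[2,7,4,0,0,4](2) P2=[2,1,0,7,6,3](3)
Move 8: P1 pit5 -> P1=[2,7,4,0,0,0](3) P2=[3,2,1,7,6,3](3)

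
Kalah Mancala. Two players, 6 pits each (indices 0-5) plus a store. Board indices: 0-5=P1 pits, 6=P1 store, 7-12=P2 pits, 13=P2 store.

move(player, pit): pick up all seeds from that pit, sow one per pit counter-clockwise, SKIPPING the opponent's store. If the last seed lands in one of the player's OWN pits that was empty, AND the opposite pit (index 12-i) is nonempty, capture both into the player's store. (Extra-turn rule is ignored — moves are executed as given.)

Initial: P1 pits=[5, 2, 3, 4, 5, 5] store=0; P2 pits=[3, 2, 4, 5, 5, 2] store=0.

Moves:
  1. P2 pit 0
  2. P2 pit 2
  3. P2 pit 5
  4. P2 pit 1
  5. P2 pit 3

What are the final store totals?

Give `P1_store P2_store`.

Answer: 0 3

Derivation:
Move 1: P2 pit0 -> P1=[5,2,3,4,5,5](0) P2=[0,3,5,6,5,2](0)
Move 2: P2 pit2 -> P1=[6,2,3,4,5,5](0) P2=[0,3,0,7,6,3](1)
Move 3: P2 pit5 -> P1=[7,3,3,4,5,5](0) P2=[0,3,0,7,6,0](2)
Move 4: P2 pit1 -> P1=[7,3,3,4,5,5](0) P2=[0,0,1,8,7,0](2)
Move 5: P2 pit3 -> P1=[8,4,4,5,6,5](0) P2=[0,0,1,0,8,1](3)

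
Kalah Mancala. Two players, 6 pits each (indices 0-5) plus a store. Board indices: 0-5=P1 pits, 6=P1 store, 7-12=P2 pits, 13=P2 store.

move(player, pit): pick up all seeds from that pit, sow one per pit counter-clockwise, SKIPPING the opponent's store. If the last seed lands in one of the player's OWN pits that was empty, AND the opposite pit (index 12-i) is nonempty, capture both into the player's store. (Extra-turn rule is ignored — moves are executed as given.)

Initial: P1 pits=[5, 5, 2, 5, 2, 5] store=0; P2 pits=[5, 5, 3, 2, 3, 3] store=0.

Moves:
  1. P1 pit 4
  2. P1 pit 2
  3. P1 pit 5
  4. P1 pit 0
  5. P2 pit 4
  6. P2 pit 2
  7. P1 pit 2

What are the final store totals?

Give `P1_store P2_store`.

Move 1: P1 pit4 -> P1=[5,5,2,5,0,6](1) P2=[5,5,3,2,3,3](0)
Move 2: P1 pit2 -> P1=[5,5,0,6,0,6](7) P2=[5,0,3,2,3,3](0)
Move 3: P1 pit5 -> P1=[5,5,0,6,0,0](8) P2=[6,1,4,3,4,3](0)
Move 4: P1 pit0 -> P1=[0,6,1,7,1,0](15) P2=[0,1,4,3,4,3](0)
Move 5: P2 pit4 -> P1=[1,7,1,7,1,0](15) P2=[0,1,4,3,0,4](1)
Move 6: P2 pit2 -> P1=[1,7,1,7,1,0](15) P2=[0,1,0,4,1,5](2)
Move 7: P1 pit2 -> P1=[1,7,0,8,1,0](15) P2=[0,1,0,4,1,5](2)

Answer: 15 2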